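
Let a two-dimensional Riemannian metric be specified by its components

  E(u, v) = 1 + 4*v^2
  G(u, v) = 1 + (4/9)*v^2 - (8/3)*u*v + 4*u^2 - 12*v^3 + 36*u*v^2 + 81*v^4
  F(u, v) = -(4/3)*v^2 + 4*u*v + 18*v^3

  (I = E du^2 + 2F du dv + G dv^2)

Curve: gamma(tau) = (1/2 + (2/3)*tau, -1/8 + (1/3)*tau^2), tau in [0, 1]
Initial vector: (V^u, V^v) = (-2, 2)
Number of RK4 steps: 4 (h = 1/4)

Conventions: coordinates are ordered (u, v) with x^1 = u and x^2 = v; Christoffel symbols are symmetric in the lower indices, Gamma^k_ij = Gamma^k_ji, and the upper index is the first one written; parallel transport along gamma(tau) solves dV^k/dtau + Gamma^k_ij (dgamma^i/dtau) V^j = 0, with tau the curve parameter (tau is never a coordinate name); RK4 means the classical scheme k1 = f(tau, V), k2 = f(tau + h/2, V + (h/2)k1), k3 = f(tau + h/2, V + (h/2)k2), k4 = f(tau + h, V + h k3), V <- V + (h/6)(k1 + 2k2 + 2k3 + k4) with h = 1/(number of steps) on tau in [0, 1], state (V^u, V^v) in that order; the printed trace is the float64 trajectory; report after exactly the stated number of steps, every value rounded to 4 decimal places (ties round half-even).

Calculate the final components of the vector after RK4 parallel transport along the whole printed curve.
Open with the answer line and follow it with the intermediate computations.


Answer: V^u = -1.9755, V^v = 1.5627

gamma'(tau) = (2/3, (2/3)*tau); f(tau, V)^k = -Gamma^k_ij(gamma(tau)) gamma'^i(tau) V^j; h = 1/4; intermediate values shown to 6 dp
curve data and Christoffel symbols at the stage parameters:
  tau = 0.000000: gamma = (0.500000, -0.125000), gamma' = (0.666667, 0.000000); Gamma_uuu = 0.000000, Gamma_uuv = -0.195269, Gamma_uvv = 0.284767, Gamma_vuu = 0.000000, Gamma_vuv = 0.956003, Gamma_vvv = -1.394171
  tau = 0.125000: gamma = (0.583333, -0.119792), gamma' = (0.666667, 0.083333); Gamma_uuu = 0.000000, Gamma_uuv = -0.162435, Gamma_uvv = 0.229271, Gamma_vuu = 0.000000, Gamma_vuv = 0.932698, Gamma_vvv = -1.316464
  tau = 0.250000: gamma = (0.666667, -0.104167), gamma' = (0.666667, 0.166667); Gamma_uuu = 0.000000, Gamma_uuv = -0.126466, Gamma_uvv = 0.160717, Gamma_vuu = 0.000000, Gamma_vuv = 0.910815, Gamma_vvv = -1.157495
  tau = 0.375000: gamma = (0.750000, -0.078125), gamma' = (0.666667, 0.250000); Gamma_uuu = 0.000000, Gamma_uuv = -0.086639, Gamma_uvv = 0.089798, Gamma_vuu = 0.000000, Gamma_vuv = 0.891075, Gamma_vvv = -0.923563
  tau = 0.500000: gamma = (0.833333, -0.041667), gamma' = (0.666667, 0.333333); Gamma_uuu = 0.000000, Gamma_uuv = -0.042395, Gamma_uvv = 0.030030, Gamma_vuu = 0.000000, Gamma_vuv = 0.869981, Gamma_vvv = -0.616236
  tau = 0.625000: gamma = (0.916667, 0.005208), gamma' = (0.666667, 0.416667); Gamma_uuu = 0.000000, Gamma_uuv = 0.004790, Gamma_uvv = -0.001372, Gamma_vuu = 0.000000, Gamma_vuv = 0.841545, Gamma_vvv = -0.241068
  tau = 0.750000: gamma = (1.000000, 0.062500), gamma' = (0.666667, 0.500000); Gamma_uuu = 0.000000, Gamma_uuv = 0.050104, Gamma_uvv = 0.011482, Gamma_vuu = 0.000000, Gamma_vuv = 0.799054, Gamma_vvv = 0.183116
  tau = 0.875000: gamma = (1.083333, 0.130208), gamma' = (0.666667, 0.583333); Gamma_uuu = 0.000000, Gamma_uuv = 0.086065, Gamma_uvv = 0.072169, Gamma_vuu = 0.000000, Gamma_vuv = 0.737799, Gamma_vvv = 0.618675
  tau = 1.000000: gamma = (1.166667, 0.208333), gamma' = (0.666667, 0.666667); Gamma_uuu = 0.000000, Gamma_uuv = 0.106073, Gamma_uvv = 0.163530, Gamma_vuu = 0.000000, Gamma_vuv = 0.658097, Gamma_vvv = 1.014566
step 0: V^u = -2.0000, V^v = 2.0000
step 1: k1 = (0.260358, -1.274671), k2 = (0.137527, -0.789672), k3 = (0.142726, -0.819525), k4 = (0.061860, -0.445519); V <- V + (h/6)(k1 + 2k2 + 2k3 + k4): V^u = -1.9632, V^v = 1.7942
step 2: k1 = (0.061832, -0.445316), k2 = (0.019033, -0.195753), k3 = (0.020019, -0.205890), k4 = (0.004138, -0.084922); V <- V + (h/6)(k1 + 2k2 + 2k3 + k4): V^u = -1.9572, V^v = 1.7387
step 3: k1 = (0.004078, -0.083679), k2 = (-0.000625, -0.109877), k3 = (-0.000616, -0.108163), k4 = (-0.017963, -0.286476); V <- V + (h/6)(k1 + 2k2 + 2k3 + k4): V^u = -1.9579, V^v = 1.7051
step 4: k1 = (-0.017694, -0.282174), k2 = (-0.067697, -0.580338), k3 = (-0.063676, -0.545865), k4 = (-0.142354, -0.883187); V <- V + (h/6)(k1 + 2k2 + 2k3 + k4): V^u = -1.9755, V^v = 1.5627


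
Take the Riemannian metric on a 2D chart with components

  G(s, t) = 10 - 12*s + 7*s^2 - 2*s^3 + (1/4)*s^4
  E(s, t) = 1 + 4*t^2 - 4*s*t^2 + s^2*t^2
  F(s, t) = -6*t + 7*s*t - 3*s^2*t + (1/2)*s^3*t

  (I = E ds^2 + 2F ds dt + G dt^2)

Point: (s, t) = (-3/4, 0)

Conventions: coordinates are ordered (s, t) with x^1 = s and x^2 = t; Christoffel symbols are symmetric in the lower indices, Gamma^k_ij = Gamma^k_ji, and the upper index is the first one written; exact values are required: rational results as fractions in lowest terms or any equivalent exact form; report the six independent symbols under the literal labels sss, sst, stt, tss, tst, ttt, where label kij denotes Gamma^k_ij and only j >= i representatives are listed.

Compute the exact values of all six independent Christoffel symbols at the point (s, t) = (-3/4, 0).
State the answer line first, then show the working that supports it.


Answer: Gamma_sss = 0, Gamma_sst = 0, Gamma_stt = 0, Gamma_tss = 0, Gamma_tst = -13464/24433, Gamma_ttt = 0

E = 1, F = 0, G = 24433/1024 at the point
E_s = 0, E_t = 0, F_s = 0, F_t = -1683/128, G_s = -1683/64, G_t = 0
EG - F^2 = 24433/1024;  g^inv = (1024/24433) * [[24433/1024, 0], [0, 1]]
first-kind symbols [ij,l] = (1/2)(d_i g_jl + d_j g_il - d_l g_ij): [ss,s] = E_s/2 = 0, [ss,t] = F_s - E_t/2 = 0, [st,s] = E_t/2 = 0, [st,t] = G_s/2 = -1683/128, [tt,s] = F_t - G_s/2 = 0, [tt,t] = G_t/2 = 0
Gamma^s_ij = (G*[ij,s] - F*[ij,t])/(EG - F^2), Gamma^t_ij = (E*[ij,t] - F*[ij,s])/(EG - F^2)


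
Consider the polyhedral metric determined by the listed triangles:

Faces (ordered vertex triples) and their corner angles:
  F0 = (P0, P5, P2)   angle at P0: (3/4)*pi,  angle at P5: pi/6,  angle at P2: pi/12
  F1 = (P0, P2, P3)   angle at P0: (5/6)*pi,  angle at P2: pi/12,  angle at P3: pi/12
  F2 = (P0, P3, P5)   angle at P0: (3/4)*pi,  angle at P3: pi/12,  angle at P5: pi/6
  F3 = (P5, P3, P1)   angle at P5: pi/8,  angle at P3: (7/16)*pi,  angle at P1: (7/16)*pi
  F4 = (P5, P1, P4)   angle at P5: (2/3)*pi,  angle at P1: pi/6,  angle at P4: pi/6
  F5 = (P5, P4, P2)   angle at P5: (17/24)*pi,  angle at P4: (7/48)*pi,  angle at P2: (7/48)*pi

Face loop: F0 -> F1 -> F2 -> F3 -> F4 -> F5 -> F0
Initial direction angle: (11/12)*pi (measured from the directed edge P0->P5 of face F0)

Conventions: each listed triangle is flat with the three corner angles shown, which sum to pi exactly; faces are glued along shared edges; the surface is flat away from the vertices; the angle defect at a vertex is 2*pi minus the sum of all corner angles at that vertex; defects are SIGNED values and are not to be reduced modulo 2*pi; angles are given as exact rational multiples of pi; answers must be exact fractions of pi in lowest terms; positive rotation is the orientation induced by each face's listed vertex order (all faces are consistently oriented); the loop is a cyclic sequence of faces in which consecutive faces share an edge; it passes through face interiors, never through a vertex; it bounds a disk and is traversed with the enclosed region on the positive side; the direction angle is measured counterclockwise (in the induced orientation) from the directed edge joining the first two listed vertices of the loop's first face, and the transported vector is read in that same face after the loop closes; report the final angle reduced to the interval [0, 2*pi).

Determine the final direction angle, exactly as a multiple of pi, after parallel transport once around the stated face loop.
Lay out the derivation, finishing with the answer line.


enclosed vertex P0: corner angles sum to (7/3)*pi, defect = 2*pi - (7/3)*pi = -pi/3
enclosed vertex P5: corner angles sum to (11/6)*pi, defect = 2*pi - (11/6)*pi = pi/6
holonomy = initial angle + sum of enclosed defects (mod 2*pi), positive in the induced orientation
final angle = (11/12)*pi - pi/6 = (3/4)*pi (mod 2*pi)

Answer: final direction angle = (3/4)*pi


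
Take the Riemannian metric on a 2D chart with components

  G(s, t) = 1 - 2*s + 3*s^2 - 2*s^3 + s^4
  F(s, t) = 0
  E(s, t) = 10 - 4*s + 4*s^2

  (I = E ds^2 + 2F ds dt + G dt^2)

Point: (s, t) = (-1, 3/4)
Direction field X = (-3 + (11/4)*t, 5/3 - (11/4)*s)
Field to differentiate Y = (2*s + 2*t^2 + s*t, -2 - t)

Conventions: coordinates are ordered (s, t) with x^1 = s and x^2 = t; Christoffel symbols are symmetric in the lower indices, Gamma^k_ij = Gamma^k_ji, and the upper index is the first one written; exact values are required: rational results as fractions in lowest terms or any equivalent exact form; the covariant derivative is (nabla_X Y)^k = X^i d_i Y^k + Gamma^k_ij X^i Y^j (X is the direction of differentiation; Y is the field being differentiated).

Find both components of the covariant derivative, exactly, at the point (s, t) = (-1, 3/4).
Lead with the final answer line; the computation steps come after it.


Answer: (nabla_X Y)^s = -125/384, (nabla_X Y)^t = 35/192

E = 18, F = 0, G = 9 at the point
E_s = -12, E_t = 0, F_s = 0, F_t = 0, G_s = -18, G_t = 0
EG - F^2 = 162;  g^inv = (1/162) * [[9, 0], [0, 18]]
first-kind symbols [ij,l] = (1/2)(d_i g_jl + d_j g_il - d_l g_ij): [ss,s] = E_s/2 = -6, [ss,t] = F_s - E_t/2 = 0, [st,s] = E_t/2 = 0, [st,t] = G_s/2 = -9, [tt,s] = F_t - G_s/2 = 9, [tt,t] = G_t/2 = 0
Gamma^s_ij = (G*[ij,s] - F*[ij,t])/(EG - F^2), Gamma^t_ij = (E*[ij,t] - F*[ij,s])/(EG - F^2)
Gamma_sss = -1/3, Gamma_sst = 0, Gamma_stt = 1/2, Gamma_tss = 0, Gamma_tst = -1, Gamma_ttt = 0
X = (-15/16, 53/12), Y = (-13/8, -11/4) at the point


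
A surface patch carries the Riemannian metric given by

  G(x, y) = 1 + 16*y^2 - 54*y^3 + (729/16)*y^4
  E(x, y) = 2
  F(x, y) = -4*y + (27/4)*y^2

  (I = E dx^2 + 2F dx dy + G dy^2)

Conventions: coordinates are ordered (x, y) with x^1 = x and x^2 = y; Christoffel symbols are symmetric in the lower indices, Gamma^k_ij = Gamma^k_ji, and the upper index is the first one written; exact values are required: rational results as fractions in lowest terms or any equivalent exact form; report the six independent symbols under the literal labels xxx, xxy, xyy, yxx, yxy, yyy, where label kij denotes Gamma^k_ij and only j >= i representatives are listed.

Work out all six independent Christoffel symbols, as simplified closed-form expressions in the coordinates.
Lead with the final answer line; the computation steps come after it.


Answer: Gamma_xxx = 0, Gamma_xxy = 0, Gamma_xyy = (216*y - 64)/(729*y^4 - 864*y^3 + 256*y^2 + 32), Gamma_yxx = 0, Gamma_yxy = 0, Gamma_yyy = (1458*y^3 - 1296*y^2 + 256*y)/(729*y^4 - 864*y^3 + 256*y^2 + 32)

E = 2; F = -4*y + (27/4)*y^2; G = 1 + 16*y^2 - 54*y^3 + (729/16)*y^4
Gamma^k_ij = (1/2) g^{kl} (d_i g_jl + d_j g_il - d_l g_ij), with g^inv = (1/(EG-F^2)) [[G, -F], [-F, E]]
first partials: E_x = 0, E_y = 0, F_x = 0, F_y = -4 + (27/2)*y, G_x = 0, G_y = 32*y - 162*y^2 + (729/4)*y^3
D = EG - F^2 = 2 + 16*y^2 - 54*y^3 + (729/16)*y^4
expanded: Gamma^x_xx = (G E_x - 2F F_x + F E_y)/(2D), Gamma^x_xy = (G E_y - F G_x)/(2D), Gamma^x_yy = (2G F_y - G G_x - F G_y)/(2D), Gamma^y_xx = (2E F_x - E E_y - F E_x)/(2D), Gamma^y_xy = (E G_x - F E_y)/(2D), Gamma^y_yy = (E G_y - 2F F_y + F G_x)/(2D); substitute and cancel common factors


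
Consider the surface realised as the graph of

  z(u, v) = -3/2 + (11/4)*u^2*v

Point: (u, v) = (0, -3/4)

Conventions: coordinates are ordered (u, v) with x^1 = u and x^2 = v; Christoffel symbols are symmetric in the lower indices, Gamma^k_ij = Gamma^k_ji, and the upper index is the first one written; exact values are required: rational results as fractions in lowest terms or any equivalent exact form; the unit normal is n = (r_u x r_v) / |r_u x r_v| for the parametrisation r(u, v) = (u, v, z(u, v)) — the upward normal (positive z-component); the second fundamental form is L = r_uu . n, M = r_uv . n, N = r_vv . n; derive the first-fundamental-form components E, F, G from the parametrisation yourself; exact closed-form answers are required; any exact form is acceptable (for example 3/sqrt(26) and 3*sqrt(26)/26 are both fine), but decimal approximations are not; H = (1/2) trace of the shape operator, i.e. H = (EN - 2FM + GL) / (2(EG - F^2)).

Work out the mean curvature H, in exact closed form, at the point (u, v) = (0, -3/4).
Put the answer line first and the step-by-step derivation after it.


Answer: H = -33/16

z_u = 0, z_v = 0, z_uu = -33/8, z_uv = 0, z_vv = 0
E = 1, F = 0, G = 1; answer radicand W^2 = 1
unnormalised second-form numerators: l = -33/8, m = 0, n = 0; L = l/sqrt(1), and similarly M = m/sqrt(W^2), N = n/sqrt(W^2)
H = (E*n - 2*F*m + G*l) / (2*(EG - F^2)*sqrt(W^2)); E*n - 2*F*m + G*l = -33/8, EG - F^2 = 1, so H = (-33/16)/sqrt(1)


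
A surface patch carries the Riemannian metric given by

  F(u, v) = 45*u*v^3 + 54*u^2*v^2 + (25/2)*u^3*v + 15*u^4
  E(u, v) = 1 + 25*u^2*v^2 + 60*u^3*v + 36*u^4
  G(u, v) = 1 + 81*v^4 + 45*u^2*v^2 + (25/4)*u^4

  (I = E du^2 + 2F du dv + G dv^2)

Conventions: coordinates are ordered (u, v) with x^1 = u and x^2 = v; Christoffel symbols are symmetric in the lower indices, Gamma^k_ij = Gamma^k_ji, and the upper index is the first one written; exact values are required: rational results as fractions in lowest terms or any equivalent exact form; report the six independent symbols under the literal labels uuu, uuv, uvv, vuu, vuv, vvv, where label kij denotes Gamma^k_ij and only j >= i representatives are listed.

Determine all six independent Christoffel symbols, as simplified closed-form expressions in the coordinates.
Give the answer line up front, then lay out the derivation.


Answer: Gamma_uuu = (288*u^3 + 360*u^2*v + 100*u*v^2)/(169*u^4 + 240*u^3*v + 280*u^2*v^2 + 324*v^4 + 4), Gamma_uuv = (120*u^3 + 100*u^2*v)/(169*u^4 + 240*u^3*v + 280*u^2*v^2 + 324*v^4 + 4), Gamma_uvv = (432*u^2*v + 360*u*v^2)/(169*u^4 + 240*u^3*v + 280*u^2*v^2 + 324*v^4 + 4), Gamma_vuu = (120*u^3 + 50*u^2*v + 432*u*v^2 + 180*v^3)/(169*u^4 + 240*u^3*v + 280*u^2*v^2 + 324*v^4 + 4), Gamma_vuv = (50*u^3 + 180*u*v^2)/(169*u^4 + 240*u^3*v + 280*u^2*v^2 + 324*v^4 + 4), Gamma_vvv = (180*u^2*v + 648*v^3)/(169*u^4 + 240*u^3*v + 280*u^2*v^2 + 324*v^4 + 4)

E = 1 + 25*u^2*v^2 + 60*u^3*v + 36*u^4; F = 45*u*v^3 + 54*u^2*v^2 + (25/2)*u^3*v + 15*u^4; G = 1 + 81*v^4 + 45*u^2*v^2 + (25/4)*u^4
Gamma^k_ij = (1/2) g^{kl} (d_i g_jl + d_j g_il - d_l g_ij), with g^inv = (1/(EG-F^2)) [[G, -F], [-F, E]]
first partials: E_u = 50*u*v^2 + 180*u^2*v + 144*u^3, E_v = 50*u^2*v + 60*u^3, F_u = 45*v^3 + 108*u*v^2 + (75/2)*u^2*v + 60*u^3, F_v = 135*u*v^2 + 108*u^2*v + (25/2)*u^3, G_u = 90*u*v^2 + 25*u^3, G_v = 324*v^3 + 90*u^2*v
D = EG - F^2 = 1 + 81*v^4 + 70*u^2*v^2 + 60*u^3*v + (169/4)*u^4
expanded: Gamma^u_uu = (G E_u - 2F F_u + F E_v)/(2D), Gamma^u_uv = (G E_v - F G_u)/(2D), Gamma^u_vv = (2G F_v - G G_u - F G_v)/(2D), Gamma^v_uu = (2E F_u - E E_v - F E_u)/(2D), Gamma^v_uv = (E G_u - F E_v)/(2D), Gamma^v_vv = (E G_v - 2F F_v + F G_u)/(2D); substitute and cancel common factors


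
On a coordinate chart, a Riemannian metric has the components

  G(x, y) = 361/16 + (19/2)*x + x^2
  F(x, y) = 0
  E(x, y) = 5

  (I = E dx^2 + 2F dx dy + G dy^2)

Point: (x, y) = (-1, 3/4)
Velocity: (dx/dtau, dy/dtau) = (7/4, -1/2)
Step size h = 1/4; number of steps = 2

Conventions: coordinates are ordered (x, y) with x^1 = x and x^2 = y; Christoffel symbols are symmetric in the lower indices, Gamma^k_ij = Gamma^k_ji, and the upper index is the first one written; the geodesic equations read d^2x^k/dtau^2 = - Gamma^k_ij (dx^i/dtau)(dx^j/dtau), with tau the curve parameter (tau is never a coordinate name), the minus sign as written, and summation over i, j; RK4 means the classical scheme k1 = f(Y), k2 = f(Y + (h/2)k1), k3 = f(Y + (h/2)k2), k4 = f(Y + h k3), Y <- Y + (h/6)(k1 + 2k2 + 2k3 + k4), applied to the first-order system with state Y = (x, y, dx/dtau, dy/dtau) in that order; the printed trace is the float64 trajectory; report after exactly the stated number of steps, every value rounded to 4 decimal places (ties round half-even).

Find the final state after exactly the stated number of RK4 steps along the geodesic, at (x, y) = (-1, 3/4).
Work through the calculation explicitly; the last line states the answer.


f(Y) = (dx/dtau, dy/dtau, -Gamma^x_ij Y'^i Y'^j, -Gamma^y_ij Y'^i Y'^j) with the Gammas evaluated at the stage position; h = 0.250000; intermediate values shown to 6 dp
step 0: x = -1.0000, y = 0.7500, dx/dtau = 1.7500, dy/dtau = -0.5000
step 1:
  k1: at (x, y) = (-1.000000, 0.750000), (dx/dtau, dy/dtau) = (1.750000, -0.500000); Gamma_xxx = 0.000000, Gamma_xxy = 0.000000, Gamma_xyy = -0.750000, Gamma_yxx = 0.000000, Gamma_yxy = 0.266667, Gamma_yyy = 0.000000; k1 = (1.750000, -0.500000, 0.187500, 0.466667)
  k2: at (x, y) = (-0.781250, 0.687500), (dx/dtau, dy/dtau) = (1.773438, -0.441667); Gamma_xxx = 0.000000, Gamma_xxy = 0.000000, Gamma_xyy = -0.793750, Gamma_yxx = 0.000000, Gamma_yxy = 0.251969, Gamma_yyy = 0.000000; k2 = (1.773438, -0.441667, 0.154836, 0.394718)
  k3: at (x, y) = (-0.778320, 0.694792), (dx/dtau, dy/dtau) = (1.769355, -0.450660); Gamma_xxx = 0.000000, Gamma_xxy = 0.000000, Gamma_xyy = -0.794336, Gamma_yxx = 0.000000, Gamma_yxy = 0.251783, Gamma_yyy = 0.000000; k3 = (1.769355, -0.450660, 0.161325, 0.401532)
  k4: at (x, y) = (-0.557661, 0.637335), (dx/dtau, dy/dtau) = (1.790331, -0.399617); Gamma_xxx = 0.000000, Gamma_xxy = 0.000000, Gamma_xyy = -0.838468, Gamma_yxx = 0.000000, Gamma_yxy = 0.238530, Gamma_yyy = 0.000000; k4 = (1.790331, -0.399617, 0.133898, 0.341312)
  Y <- Y + (h/6)(k1 + 2k2 + 2k3 + k4): x = -0.5573, y = 0.6382, dx/dtau = 1.7897, dy/dtau = -0.4000
step 2:
  k1: at (x, y) = (-0.557254, 0.638155), (dx/dtau, dy/dtau) = (1.789738, -0.399980); Gamma_xxx = 0.000000, Gamma_xxy = 0.000000, Gamma_xyy = -0.838549, Gamma_yxx = 0.000000, Gamma_yxy = 0.238507, Gamma_yyy = 0.000000; k1 = (1.789738, -0.399980, 0.134155, 0.341475)
  k2: at (x, y) = (-0.333536, 0.588158), (dx/dtau, dy/dtau) = (1.806508, -0.357296); Gamma_xxx = 0.000000, Gamma_xxy = 0.000000, Gamma_xyy = -0.883293, Gamma_yxx = 0.000000, Gamma_yxy = 0.226425, Gamma_yyy = 0.000000; k2 = (1.806508, -0.357296, 0.112761, 0.292296)
  k3: at (x, y) = (-0.331440, 0.593493), (dx/dtau, dy/dtau) = (1.803834, -0.363443); Gamma_xxx = 0.000000, Gamma_xxy = 0.000000, Gamma_xyy = -0.883712, Gamma_yxx = 0.000000, Gamma_yxy = 0.226318, Gamma_yyy = 0.000000; k3 = (1.803834, -0.363443, 0.116730, 0.296744)
  k4: at (x, y) = (-0.106295, 0.547295), (dx/dtau, dy/dtau) = (1.818921, -0.325794); Gamma_xxx = 0.000000, Gamma_xxy = 0.000000, Gamma_xyy = -0.928741, Gamma_yxx = 0.000000, Gamma_yxy = 0.215345, Gamma_yyy = 0.000000; k4 = (1.818921, -0.325794, 0.098578, 0.255225)
  Y <- Y + (h/6)(k1 + 2k2 + 2k3 + k4): x = -0.1060, y = 0.5479, dx/dtau = 1.8186, dy/dtau = -0.3260

Answer: x = -0.1060, y = 0.5479, dx/dtau = 1.8186, dy/dtau = -0.3260


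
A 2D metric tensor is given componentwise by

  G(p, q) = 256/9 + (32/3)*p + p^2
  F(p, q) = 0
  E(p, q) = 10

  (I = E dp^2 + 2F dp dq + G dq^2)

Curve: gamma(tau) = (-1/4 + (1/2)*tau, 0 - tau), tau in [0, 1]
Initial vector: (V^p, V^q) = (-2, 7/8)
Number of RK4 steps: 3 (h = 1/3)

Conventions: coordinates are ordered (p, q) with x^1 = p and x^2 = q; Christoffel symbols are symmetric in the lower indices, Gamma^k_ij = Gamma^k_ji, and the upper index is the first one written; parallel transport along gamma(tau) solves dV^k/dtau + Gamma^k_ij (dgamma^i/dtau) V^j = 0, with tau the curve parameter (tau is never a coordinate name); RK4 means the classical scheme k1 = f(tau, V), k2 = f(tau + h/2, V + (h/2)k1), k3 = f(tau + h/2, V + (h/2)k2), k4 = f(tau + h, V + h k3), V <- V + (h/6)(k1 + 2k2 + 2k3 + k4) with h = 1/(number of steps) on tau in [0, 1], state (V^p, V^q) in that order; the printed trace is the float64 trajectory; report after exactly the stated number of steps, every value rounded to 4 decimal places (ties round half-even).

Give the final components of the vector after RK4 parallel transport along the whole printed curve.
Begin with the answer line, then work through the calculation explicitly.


Answer: V^p = -2.3382, V^q = 0.4049

gamma'(tau) = (1/2, -1); f(tau, V)^k = -Gamma^k_ij(gamma(tau)) gamma'^i(tau) V^j; h = 1/3; intermediate values shown to 6 dp
curve data and Christoffel symbols at the stage parameters:
  tau = 0.000000: gamma = (-0.250000, 0.000000), gamma' = (0.500000, -1.000000); Gamma_ppp = 0.000000, Gamma_ppq = 0.000000, Gamma_pqq = -0.508333, Gamma_qpp = 0.000000, Gamma_qpq = 0.196721, Gamma_qqq = 0.000000
  tau = 0.166667: gamma = (-0.166667, -0.166667), gamma' = (0.500000, -1.000000); Gamma_ppp = 0.000000, Gamma_ppq = 0.000000, Gamma_pqq = -0.516667, Gamma_qpp = 0.000000, Gamma_qpq = 0.193548, Gamma_qqq = 0.000000
  tau = 0.333333: gamma = (-0.083333, -0.333333), gamma' = (0.500000, -1.000000); Gamma_ppp = 0.000000, Gamma_ppq = 0.000000, Gamma_pqq = -0.525000, Gamma_qpp = 0.000000, Gamma_qpq = 0.190476, Gamma_qqq = 0.000000
  tau = 0.500000: gamma = (0.000000, -0.500000), gamma' = (0.500000, -1.000000); Gamma_ppp = 0.000000, Gamma_ppq = 0.000000, Gamma_pqq = -0.533333, Gamma_qpp = 0.000000, Gamma_qpq = 0.187500, Gamma_qqq = 0.000000
  tau = 0.666667: gamma = (0.083333, -0.666667), gamma' = (0.500000, -1.000000); Gamma_ppp = 0.000000, Gamma_ppq = 0.000000, Gamma_pqq = -0.541667, Gamma_qpp = 0.000000, Gamma_qpq = 0.184615, Gamma_qqq = 0.000000
  tau = 0.833333: gamma = (0.166667, -0.833333), gamma' = (0.500000, -1.000000); Gamma_ppp = 0.000000, Gamma_ppq = 0.000000, Gamma_pqq = -0.550000, Gamma_qpp = 0.000000, Gamma_qpq = 0.181818, Gamma_qqq = 0.000000
  tau = 1.000000: gamma = (0.250000, -1.000000), gamma' = (0.500000, -1.000000); Gamma_ppp = 0.000000, Gamma_ppq = 0.000000, Gamma_pqq = -0.558333, Gamma_qpp = 0.000000, Gamma_qpq = 0.179104, Gamma_qqq = 0.000000
step 0: V^p = -2.0000, V^q = 0.8750
step 1: k1 = (-0.444792, -0.479508), k2 = (-0.410792, -0.478388), k3 = (-0.410889, -0.477310), k4 = (-0.375846, -0.475221); V <- V + (h/6)(k1 + 2k2 + 2k3 + k4): V^p = -2.1369, V^q = 0.7158
step 2: k1 = (-0.375780, -0.475195), k2 = (-0.339505, -0.472088), k3 = (-0.339781, -0.471003), k4 = (-0.302667, -0.466991); V <- V + (h/6)(k1 + 2k2 + 2k3 + k4): V^p = -2.2501, V^q = 0.5586
step 3: k1 = (-0.302596, -0.466962), k2 = (-0.264447, -0.461981), k3 = (-0.264903, -0.460900), k4 = (-0.226128, -0.455079); V <- V + (h/6)(k1 + 2k2 + 2k3 + k4): V^p = -2.3382, V^q = 0.4049


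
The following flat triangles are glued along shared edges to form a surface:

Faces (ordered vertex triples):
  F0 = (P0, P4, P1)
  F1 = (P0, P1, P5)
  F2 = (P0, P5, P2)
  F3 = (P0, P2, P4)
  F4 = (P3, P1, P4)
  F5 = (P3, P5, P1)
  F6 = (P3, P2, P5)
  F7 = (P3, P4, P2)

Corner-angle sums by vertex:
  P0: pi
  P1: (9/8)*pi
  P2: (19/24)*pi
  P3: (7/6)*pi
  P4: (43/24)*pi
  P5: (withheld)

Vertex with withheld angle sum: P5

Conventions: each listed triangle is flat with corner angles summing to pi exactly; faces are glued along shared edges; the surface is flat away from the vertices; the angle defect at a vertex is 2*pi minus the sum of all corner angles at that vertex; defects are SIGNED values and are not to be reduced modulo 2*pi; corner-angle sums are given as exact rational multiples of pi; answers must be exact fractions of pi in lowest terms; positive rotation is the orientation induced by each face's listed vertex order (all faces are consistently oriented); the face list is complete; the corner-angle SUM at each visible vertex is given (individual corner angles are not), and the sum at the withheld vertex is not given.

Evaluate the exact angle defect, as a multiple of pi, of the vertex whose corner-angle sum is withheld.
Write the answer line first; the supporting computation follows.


Answer: defect(P5) = -pi/8

V = 6, E = 12, F = 8; chi = V - E + F = 2
Gauss-Bonnet: total defect = 2*pi*chi = 4*pi; visible defects sum to (33/8)*pi


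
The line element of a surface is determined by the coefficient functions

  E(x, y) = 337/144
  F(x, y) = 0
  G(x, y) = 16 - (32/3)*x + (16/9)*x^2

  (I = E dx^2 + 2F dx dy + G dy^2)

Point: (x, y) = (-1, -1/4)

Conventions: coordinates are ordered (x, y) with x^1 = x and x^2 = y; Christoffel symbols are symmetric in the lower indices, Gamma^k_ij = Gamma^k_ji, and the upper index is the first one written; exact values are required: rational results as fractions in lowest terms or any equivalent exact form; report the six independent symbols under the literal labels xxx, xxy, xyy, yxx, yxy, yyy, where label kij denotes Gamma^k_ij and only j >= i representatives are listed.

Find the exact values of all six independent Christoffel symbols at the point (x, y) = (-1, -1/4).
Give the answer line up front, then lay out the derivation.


Answer: Gamma_xxx = 0, Gamma_xxy = 0, Gamma_xyy = 1024/337, Gamma_yxx = 0, Gamma_yxy = -1/4, Gamma_yyy = 0

E = 337/144, F = 0, G = 256/9 at the point
E_x = 0, E_y = 0, F_x = 0, F_y = 0, G_x = -128/9, G_y = 0
EG - F^2 = 5392/81;  g^inv = (81/5392) * [[256/9, 0], [0, 337/144]]
first-kind symbols [ij,l] = (1/2)(d_i g_jl + d_j g_il - d_l g_ij): [xx,x] = E_x/2 = 0, [xx,y] = F_x - E_y/2 = 0, [xy,x] = E_y/2 = 0, [xy,y] = G_x/2 = -64/9, [yy,x] = F_y - G_x/2 = 64/9, [yy,y] = G_y/2 = 0
Gamma^x_ij = (G*[ij,x] - F*[ij,y])/(EG - F^2), Gamma^y_ij = (E*[ij,y] - F*[ij,x])/(EG - F^2)


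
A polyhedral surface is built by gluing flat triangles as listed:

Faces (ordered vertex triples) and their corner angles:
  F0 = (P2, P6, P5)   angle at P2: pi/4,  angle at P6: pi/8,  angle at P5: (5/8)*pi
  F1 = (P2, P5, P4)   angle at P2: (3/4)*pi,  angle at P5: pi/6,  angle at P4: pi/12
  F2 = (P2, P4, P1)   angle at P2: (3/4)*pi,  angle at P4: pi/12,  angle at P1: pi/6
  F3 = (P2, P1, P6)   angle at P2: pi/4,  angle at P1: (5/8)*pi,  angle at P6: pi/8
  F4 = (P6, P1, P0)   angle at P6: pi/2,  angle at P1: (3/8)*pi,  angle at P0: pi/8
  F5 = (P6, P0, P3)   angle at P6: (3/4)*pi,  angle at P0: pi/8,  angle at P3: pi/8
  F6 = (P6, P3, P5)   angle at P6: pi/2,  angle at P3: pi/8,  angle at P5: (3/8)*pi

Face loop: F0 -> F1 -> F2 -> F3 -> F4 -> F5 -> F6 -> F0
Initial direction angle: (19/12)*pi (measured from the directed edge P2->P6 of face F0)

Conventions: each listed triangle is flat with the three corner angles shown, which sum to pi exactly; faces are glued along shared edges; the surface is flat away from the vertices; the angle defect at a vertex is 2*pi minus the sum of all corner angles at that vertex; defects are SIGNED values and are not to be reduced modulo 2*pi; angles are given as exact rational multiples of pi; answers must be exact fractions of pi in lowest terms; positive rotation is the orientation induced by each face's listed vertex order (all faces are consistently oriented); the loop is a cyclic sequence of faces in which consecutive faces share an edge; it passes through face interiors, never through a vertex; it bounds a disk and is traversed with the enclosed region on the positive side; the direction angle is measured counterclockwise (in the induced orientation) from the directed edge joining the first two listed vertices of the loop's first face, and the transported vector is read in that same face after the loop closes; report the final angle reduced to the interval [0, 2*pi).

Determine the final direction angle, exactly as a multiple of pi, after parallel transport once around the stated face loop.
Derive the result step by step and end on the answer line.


enclosed vertex P2: corner angles sum to 2*pi, defect = 2*pi - 2*pi = 0
enclosed vertex P6: corner angles sum to 2*pi, defect = 2*pi - 2*pi = 0
holonomy = initial angle + sum of enclosed defects (mod 2*pi), positive in the induced orientation
final angle = (19/12)*pi + 0 = (19/12)*pi (mod 2*pi)

Answer: final direction angle = (19/12)*pi


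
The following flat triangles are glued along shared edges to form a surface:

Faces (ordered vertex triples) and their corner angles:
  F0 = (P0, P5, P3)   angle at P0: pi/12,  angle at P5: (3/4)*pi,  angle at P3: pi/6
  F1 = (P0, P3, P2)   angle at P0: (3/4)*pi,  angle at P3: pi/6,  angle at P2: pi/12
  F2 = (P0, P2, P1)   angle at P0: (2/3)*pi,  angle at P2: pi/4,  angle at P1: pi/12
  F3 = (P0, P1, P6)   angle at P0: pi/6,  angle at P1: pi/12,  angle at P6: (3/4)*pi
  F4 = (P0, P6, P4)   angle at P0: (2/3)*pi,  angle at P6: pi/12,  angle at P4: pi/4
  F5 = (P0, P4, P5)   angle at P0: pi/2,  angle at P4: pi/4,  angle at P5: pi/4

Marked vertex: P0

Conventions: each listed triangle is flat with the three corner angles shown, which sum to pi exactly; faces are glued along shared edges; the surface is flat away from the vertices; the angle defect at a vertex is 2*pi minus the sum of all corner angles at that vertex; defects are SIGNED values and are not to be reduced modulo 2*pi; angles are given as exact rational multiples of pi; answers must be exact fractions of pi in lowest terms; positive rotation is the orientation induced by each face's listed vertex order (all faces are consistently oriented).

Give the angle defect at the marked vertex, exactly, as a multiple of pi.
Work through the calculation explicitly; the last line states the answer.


Sum of corner angles at P0: (17/6)*pi
defect = 2*pi - (17/6)*pi

Answer: defect(P0) = (-5/6)*pi


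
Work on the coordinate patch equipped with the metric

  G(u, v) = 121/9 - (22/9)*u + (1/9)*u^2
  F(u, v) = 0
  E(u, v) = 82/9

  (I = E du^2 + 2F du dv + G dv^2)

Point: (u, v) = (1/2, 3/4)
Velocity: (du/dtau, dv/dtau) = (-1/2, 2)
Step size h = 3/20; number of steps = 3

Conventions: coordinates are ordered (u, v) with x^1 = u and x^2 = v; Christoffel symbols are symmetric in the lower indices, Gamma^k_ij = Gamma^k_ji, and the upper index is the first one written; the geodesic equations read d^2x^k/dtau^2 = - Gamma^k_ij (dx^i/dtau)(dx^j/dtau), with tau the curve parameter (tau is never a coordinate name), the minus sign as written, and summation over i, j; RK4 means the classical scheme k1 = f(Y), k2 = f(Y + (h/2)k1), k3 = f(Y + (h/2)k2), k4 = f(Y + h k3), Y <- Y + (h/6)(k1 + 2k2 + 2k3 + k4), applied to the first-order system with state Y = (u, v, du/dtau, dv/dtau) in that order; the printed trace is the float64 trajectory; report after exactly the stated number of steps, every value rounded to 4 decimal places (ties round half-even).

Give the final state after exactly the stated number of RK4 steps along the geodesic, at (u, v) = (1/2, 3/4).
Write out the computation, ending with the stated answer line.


f(Y) = (du/dtau, dv/dtau, -Gamma^u_ij Y'^i Y'^j, -Gamma^v_ij Y'^i Y'^j) with the Gammas evaluated at the stage position; h = 0.150000; intermediate values shown to 6 dp
step 0: u = 0.5000, v = 0.7500, du/dtau = -0.5000, dv/dtau = 2.0000
step 1:
  k1: at (u, v) = (0.500000, 0.750000), (du/dtau, dv/dtau) = (-0.500000, 2.000000); Gamma_uuu = 0.000000, Gamma_uuv = 0.000000, Gamma_uvv = 0.128049, Gamma_vuu = 0.000000, Gamma_vuv = -0.095238, Gamma_vvv = 0.000000; k1 = (-0.500000, 2.000000, -0.512195, -0.190476)
  k2: at (u, v) = (0.462500, 0.900000), (du/dtau, dv/dtau) = (-0.538415, 1.985714); Gamma_uuu = 0.000000, Gamma_uuv = 0.000000, Gamma_uvv = 0.128506, Gamma_vuu = 0.000000, Gamma_vuv = -0.094899, Gamma_vvv = 0.000000; k2 = (-0.538415, 1.985714, -0.506707, -0.202921)
  k3: at (u, v) = (0.459619, 0.898929), (du/dtau, dv/dtau) = (-0.538003, 1.984781); Gamma_uuu = 0.000000, Gamma_uuv = 0.000000, Gamma_uvv = 0.128541, Gamma_vuu = 0.000000, Gamma_vuv = -0.094873, Gamma_vvv = 0.000000; k3 = (-0.538003, 1.984781, -0.506370, -0.202615)
  k4: at (u, v) = (0.419300, 1.047717), (du/dtau, dv/dtau) = (-0.575955, 1.969608); Gamma_uuu = 0.000000, Gamma_uuv = 0.000000, Gamma_uvv = 0.129033, Gamma_vuu = 0.000000, Gamma_vuv = -0.094512, Gamma_vvv = 0.000000; k4 = (-0.575955, 1.969608, -0.500565, -0.214429)
  Y <- Y + (h/6)(k1 + 2k2 + 2k3 + k4): u = 0.4193, v = 1.0478, du/dtau = -0.5760, dv/dtau = 1.9696
step 2:
  k1: at (u, v) = (0.419280, 1.047765), (du/dtau, dv/dtau) = (-0.575973, 1.969601); Gamma_uuu = 0.000000, Gamma_uuv = 0.000000, Gamma_uvv = 0.129033, Gamma_vuu = 0.000000, Gamma_vuv = -0.094512, Gamma_vvv = 0.000000; k1 = (-0.575973, 1.969601, -0.500562, -0.214435)
  k2: at (u, v) = (0.376082, 1.195485), (du/dtau, dv/dtau) = (-0.613515, 1.953518); Gamma_uuu = 0.000000, Gamma_uuv = 0.000000, Gamma_uvv = 0.129560, Gamma_vuu = 0.000000, Gamma_vuv = -0.094127, Gamma_vvv = 0.000000; k2 = (-0.613515, 1.953518, -0.494431, -0.225625)
  k3: at (u, v) = (0.373267, 1.194279), (du/dtau, dv/dtau) = (-0.613055, 1.952679); Gamma_uuu = 0.000000, Gamma_uuv = 0.000000, Gamma_uvv = 0.129594, Gamma_vuu = 0.000000, Gamma_vuv = -0.094102, Gamma_vvv = 0.000000; k3 = (-0.613055, 1.952679, -0.494137, -0.225300)
  k4: at (u, v) = (0.327322, 1.340667), (du/dtau, dv/dtau) = (-0.650093, 1.935806); Gamma_uuu = 0.000000, Gamma_uuv = 0.000000, Gamma_uvv = 0.130155, Gamma_vuu = 0.000000, Gamma_vuv = -0.093697, Gamma_vvv = 0.000000; k4 = (-0.650093, 1.935806, -0.487734, -0.235827)
  Y <- Y + (h/6)(k1 + 2k2 + 2k3 + k4): u = 0.3273, v = 1.3407, du/dtau = -0.6501, dv/dtau = 1.9358
step 3:
  k1: at (u, v) = (0.327300, 1.340710), (du/dtau, dv/dtau) = (-0.650109, 1.935798); Gamma_uuu = 0.000000, Gamma_uuv = 0.000000, Gamma_uvv = 0.130155, Gamma_vuu = 0.000000, Gamma_vuv = -0.093697, Gamma_vvv = 0.000000; k1 = (-0.650109, 1.935798, -0.487731, -0.235831)
  k2: at (u, v) = (0.278542, 1.485895), (du/dtau, dv/dtau) = (-0.686688, 1.918110); Gamma_uuu = 0.000000, Gamma_uuv = 0.000000, Gamma_uvv = 0.130749, Gamma_vuu = 0.000000, Gamma_vuv = -0.093271, Gamma_vvv = 0.000000; k2 = (-0.686688, 1.918110, -0.481047, -0.245702)
  k3: at (u, v) = (0.275798, 1.484568), (du/dtau, dv/dtau) = (-0.686187, 1.917370); Gamma_uuu = 0.000000, Gamma_uuv = 0.000000, Gamma_uvv = 0.130783, Gamma_vuu = 0.000000, Gamma_vuv = -0.093247, Gamma_vvv = 0.000000; k3 = (-0.686187, 1.917370, -0.480798, -0.245366)
  k4: at (u, v) = (0.224372, 1.628315), (du/dtau, dv/dtau) = (-0.722228, 1.898993); Gamma_uuu = 0.000000, Gamma_uuv = 0.000000, Gamma_uvv = 0.131410, Gamma_vuu = 0.000000, Gamma_vuv = -0.092802, Gamma_vvv = 0.000000; k4 = (-0.722228, 1.898993, -0.473888, -0.254557)
  Y <- Y + (h/6)(k1 + 2k2 + 2k3 + k4): u = 0.2243, v = 1.6284, du/dtau = -0.7222, dv/dtau = 1.8990

Answer: u = 0.2243, v = 1.6284, du/dtau = -0.7222, dv/dtau = 1.8990


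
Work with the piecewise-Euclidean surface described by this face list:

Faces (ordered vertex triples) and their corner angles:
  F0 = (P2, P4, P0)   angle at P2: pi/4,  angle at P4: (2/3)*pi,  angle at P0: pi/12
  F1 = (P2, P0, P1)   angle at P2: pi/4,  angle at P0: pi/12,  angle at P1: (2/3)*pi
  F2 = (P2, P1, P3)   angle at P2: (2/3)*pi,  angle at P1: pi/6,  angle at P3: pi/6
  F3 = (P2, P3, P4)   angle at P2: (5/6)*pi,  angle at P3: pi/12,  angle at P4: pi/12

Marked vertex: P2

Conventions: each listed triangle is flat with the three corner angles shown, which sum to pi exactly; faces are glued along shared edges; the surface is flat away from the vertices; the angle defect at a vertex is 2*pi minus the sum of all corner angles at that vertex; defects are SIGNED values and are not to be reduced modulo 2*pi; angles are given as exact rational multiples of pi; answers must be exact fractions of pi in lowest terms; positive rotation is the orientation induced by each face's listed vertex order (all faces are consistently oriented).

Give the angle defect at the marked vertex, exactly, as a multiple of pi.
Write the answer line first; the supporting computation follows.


Answer: defect(P2) = 0

Sum of corner angles at P2: 2*pi
defect = 2*pi - 2*pi


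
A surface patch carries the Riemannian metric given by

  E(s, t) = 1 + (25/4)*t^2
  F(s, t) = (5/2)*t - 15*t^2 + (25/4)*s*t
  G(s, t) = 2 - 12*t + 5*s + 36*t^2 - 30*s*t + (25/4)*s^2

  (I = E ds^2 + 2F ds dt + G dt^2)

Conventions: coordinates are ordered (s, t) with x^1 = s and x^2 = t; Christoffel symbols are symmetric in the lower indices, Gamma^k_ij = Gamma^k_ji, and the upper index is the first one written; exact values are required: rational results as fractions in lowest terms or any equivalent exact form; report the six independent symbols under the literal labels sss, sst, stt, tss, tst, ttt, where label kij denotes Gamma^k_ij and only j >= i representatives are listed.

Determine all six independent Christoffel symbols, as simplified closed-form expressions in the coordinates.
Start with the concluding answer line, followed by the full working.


Answer: Gamma_sss = 0, Gamma_sst = 25*t/(25*s^2 - 120*s*t + 20*s + 169*t^2 - 48*t + 8), Gamma_stt = -60*t/(25*s^2 - 120*s*t + 20*s + 169*t^2 - 48*t + 8), Gamma_tss = 0, Gamma_tst = (25*s - 60*t + 10)/(25*s^2 - 120*s*t + 20*s + 169*t^2 - 48*t + 8), Gamma_ttt = (-60*s + 144*t - 24)/(25*s^2 - 120*s*t + 20*s + 169*t^2 - 48*t + 8)

E = 1 + (25/4)*t^2; F = (5/2)*t - 15*t^2 + (25/4)*s*t; G = 2 - 12*t + 5*s + 36*t^2 - 30*s*t + (25/4)*s^2
Gamma^k_ij = (1/2) g^{kl} (d_i g_jl + d_j g_il - d_l g_ij), with g^inv = (1/(EG-F^2)) [[G, -F], [-F, E]]
first partials: E_s = 0, E_t = (25/2)*t, F_s = (25/4)*t, F_t = 5/2 - 30*t + (25/4)*s, G_s = 5 - 30*t + (25/2)*s, G_t = -12 + 72*t - 30*s
D = EG - F^2 = 2 - 12*t + 5*s + (169/4)*t^2 - 30*s*t + (25/4)*s^2
expanded: Gamma^s_ss = (G E_s - 2F F_s + F E_t)/(2D), Gamma^s_st = (G E_t - F G_s)/(2D), Gamma^s_tt = (2G F_t - G G_s - F G_t)/(2D), Gamma^t_ss = (2E F_s - E E_t - F E_s)/(2D), Gamma^t_st = (E G_s - F E_t)/(2D), Gamma^t_tt = (E G_t - 2F F_t + F G_s)/(2D); substitute and cancel common factors


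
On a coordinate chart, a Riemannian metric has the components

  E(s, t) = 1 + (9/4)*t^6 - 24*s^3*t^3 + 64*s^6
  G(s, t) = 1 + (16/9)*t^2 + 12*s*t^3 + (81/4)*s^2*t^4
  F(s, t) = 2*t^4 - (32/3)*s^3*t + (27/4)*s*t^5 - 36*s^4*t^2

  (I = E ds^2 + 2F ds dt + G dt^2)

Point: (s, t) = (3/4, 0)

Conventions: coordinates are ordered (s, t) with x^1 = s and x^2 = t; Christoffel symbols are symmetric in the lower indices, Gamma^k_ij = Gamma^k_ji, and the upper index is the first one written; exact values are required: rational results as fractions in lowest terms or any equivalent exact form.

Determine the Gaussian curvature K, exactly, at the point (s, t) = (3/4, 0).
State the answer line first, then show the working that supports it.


Answer: K = -73728/628849

E = 793/64, F = 0, G = 1, EG - F^2 = 793/64 at the point
E_s = 729/8, E_t = 0, F_s = 0, F_t = -9/2, G_s = 0, G_t = 0
E_tt = 0, F_st = -18, G_ss = 0
Apply the Brioschi formula K = (det M1 - det M2)/(EG - F^2)^2 over the derivative matrices of E, F, G.
M1 = [[-E_tt/2 + F_st - G_ss/2, E_s/2, F_s - E_t/2], [F_t - G_s/2, E, F], [G_t/2, F, G]] = [[-18, 729/16, 0], [-9/2, 793/64, 0], [0, 0, 1]]; det M1 = -18
M2 = [[0, E_t/2, G_s/2], [E_t/2, E, F], [G_s/2, F, G]] = [[0, 0, 0], [0, 793/64, 0], [0, 0, 1]]; det M2 = 0
det M1 - det M2 = -18; K = -18 / (793/64)^2 = -73728/628849


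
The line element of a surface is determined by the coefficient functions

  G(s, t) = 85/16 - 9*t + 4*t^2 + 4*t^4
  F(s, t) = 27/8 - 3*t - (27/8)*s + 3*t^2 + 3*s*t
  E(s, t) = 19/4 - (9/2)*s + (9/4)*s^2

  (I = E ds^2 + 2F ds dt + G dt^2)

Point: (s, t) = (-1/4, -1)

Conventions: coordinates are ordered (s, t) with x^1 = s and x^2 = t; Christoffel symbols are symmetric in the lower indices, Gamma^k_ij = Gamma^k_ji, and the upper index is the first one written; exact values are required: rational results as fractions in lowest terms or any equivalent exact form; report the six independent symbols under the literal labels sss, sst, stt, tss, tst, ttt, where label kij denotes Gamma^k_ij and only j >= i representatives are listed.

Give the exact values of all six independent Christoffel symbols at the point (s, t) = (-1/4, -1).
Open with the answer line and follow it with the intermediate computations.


Answer: Gamma_sss = 612/1187, Gamma_sst = 0, Gamma_stt = -3120/1187, Gamma_tss = -640/1187, Gamma_tst = 0, Gamma_ttt = 656/1187

E = 385/64, F = 351/32, G = 357/16 at the point
E_s = -45/8, E_t = 0, F_s = -51/8, F_t = -39/4, G_s = 0, G_t = -33
EG - F^2 = 3561/256;  g^inv = (256/3561) * [[357/16, -351/32], [-351/32, 385/64]]
first-kind symbols [ij,l] = (1/2)(d_i g_jl + d_j g_il - d_l g_ij): [ss,s] = E_s/2 = -45/16, [ss,t] = F_s - E_t/2 = -51/8, [st,s] = E_t/2 = 0, [st,t] = G_s/2 = 0, [tt,s] = F_t - G_s/2 = -39/4, [tt,t] = G_t/2 = -33/2
Gamma^s_ij = (G*[ij,s] - F*[ij,t])/(EG - F^2), Gamma^t_ij = (E*[ij,t] - F*[ij,s])/(EG - F^2)


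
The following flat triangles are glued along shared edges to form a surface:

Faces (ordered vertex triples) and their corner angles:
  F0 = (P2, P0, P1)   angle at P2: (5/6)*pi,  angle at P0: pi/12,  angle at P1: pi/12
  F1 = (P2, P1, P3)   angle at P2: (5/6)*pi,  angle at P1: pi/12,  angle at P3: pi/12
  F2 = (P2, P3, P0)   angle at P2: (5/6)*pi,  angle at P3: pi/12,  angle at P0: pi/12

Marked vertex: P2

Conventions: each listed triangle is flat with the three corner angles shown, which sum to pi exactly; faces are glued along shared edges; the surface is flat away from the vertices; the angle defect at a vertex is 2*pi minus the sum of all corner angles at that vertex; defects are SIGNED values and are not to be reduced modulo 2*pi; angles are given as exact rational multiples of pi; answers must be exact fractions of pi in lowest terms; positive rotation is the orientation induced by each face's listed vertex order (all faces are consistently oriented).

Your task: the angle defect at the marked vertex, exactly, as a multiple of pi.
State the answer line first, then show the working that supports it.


Answer: defect(P2) = -pi/2

Sum of corner angles at P2: (5/2)*pi
defect = 2*pi - (5/2)*pi
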